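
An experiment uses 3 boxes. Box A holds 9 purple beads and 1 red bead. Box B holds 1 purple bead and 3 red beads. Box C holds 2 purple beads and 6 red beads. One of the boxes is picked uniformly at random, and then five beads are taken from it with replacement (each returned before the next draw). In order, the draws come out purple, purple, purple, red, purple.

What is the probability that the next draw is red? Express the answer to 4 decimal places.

0.1533

The likelihood of the observed sequence under each hypothesis: P(data | box A) = (9/10)(9/10)(9/10)(1/10)(9/10) = 0.06561; P(data | box B) = (1/4)(1/4)(1/4)(3/4)(1/4) = 0.0029297; P(data | box C) = (2/8)(2/8)(2/8)(6/8)(2/8) = 0.0029297.
The prior-weighted likelihoods are 1/3 · 0.06561 = 0.02187, 1/3 · 0.0029297 = 0.00097656, 1/3 · 0.0029297 = 0.00097656; with total 0.023823.
The posterior is then P(box A | data) = 0.91802, P(box B | data) = 0.040992, P(box C | data) = 0.040992.
So P(red next | data) = Σ P(red next | H) P(H | data) = (1/10)(0.91802) + (3/4)(0.040992) + (3/4)(0.040992) = 0.15329.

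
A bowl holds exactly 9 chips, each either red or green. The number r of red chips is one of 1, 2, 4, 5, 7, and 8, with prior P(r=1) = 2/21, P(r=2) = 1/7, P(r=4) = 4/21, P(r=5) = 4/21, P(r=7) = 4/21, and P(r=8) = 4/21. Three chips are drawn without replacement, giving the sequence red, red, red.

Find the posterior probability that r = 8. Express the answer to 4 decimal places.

0.5333

The likelihood of the observed sequence under each hypothesis: P(data | r = 1) = (1/9)(0/8) = 0; P(data | r = 2) = (2/9)(1/8)(0/7) = 0; P(data | r = 4) = (4/9)(3/8)(2/7) = 1/21; P(data | r = 5) = (5/9)(4/8)(3/7) = 5/42; P(data | r = 7) = (7/9)(6/8)(5/7) = 5/12; P(data | r = 8) = (8/9)(7/8)(6/7) = 2/3.
The prior-weighted likelihoods are 2/21 · 0 = 0, 1/7 · 0 = 0, 4/21 · 1/21 = 4/441, 4/21 · 5/42 = 10/441, 4/21 · 5/12 = 5/63, 4/21 · 2/3 = 8/63; these sum to 5/21.
So P(r = 8 | data) = (8/63) / (5/21) = 8/15.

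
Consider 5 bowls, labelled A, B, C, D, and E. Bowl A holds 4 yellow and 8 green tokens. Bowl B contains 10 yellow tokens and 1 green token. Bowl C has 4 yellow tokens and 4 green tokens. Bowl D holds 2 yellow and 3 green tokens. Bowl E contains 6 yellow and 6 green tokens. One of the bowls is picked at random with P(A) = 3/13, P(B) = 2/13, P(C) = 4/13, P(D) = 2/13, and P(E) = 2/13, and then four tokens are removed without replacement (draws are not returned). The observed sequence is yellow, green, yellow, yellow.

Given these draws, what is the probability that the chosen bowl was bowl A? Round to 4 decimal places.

0.0836

For each hypothesis, P(data | H) works out to: P(data | bowl A) = (4/12)(8/11)(3/10)(2/9) = 0.016162; P(data | bowl B) = (10/11)(1/10)(9/9)(8/8) = 0.090909; P(data | bowl C) = (4/8)(4/7)(3/6)(2/5) = 0.057143; P(data | bowl D) = (2/5)(3/4)(1/3)(0/2) = 0; P(data | bowl E) = (6/12)(6/11)(5/10)(4/9) = 0.060606.
Multiplying each by its prior: 3/13 · 0.016162 = 0.0037296, 2/13 · 0.090909 = 0.013986, 4/13 · 0.057143 = 0.017582, 2/13 · 0 = 0, 2/13 · 0.060606 = 0.009324; these sum to 0.044622.
So P(bowl A | data) = (0.0037296) / (0.044622) = 0.083582.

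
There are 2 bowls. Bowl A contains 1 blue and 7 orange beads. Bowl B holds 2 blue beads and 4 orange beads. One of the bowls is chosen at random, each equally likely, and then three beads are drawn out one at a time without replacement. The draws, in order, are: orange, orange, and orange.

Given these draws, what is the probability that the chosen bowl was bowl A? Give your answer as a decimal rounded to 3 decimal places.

0.758

Under each hypothesis, the probability of the observed sequence is: P(data | bowl A) = (7/8)(6/7)(5/6) = 5/8; P(data | bowl B) = (4/6)(3/5)(2/4) = 1/5.
Multiplying each by its prior: 1/2 · 5/8 = 5/16, 1/2 · 1/5 = 1/10; with total 33/80.
So P(bowl A | data) = (5/16) / (33/80) = 25/33.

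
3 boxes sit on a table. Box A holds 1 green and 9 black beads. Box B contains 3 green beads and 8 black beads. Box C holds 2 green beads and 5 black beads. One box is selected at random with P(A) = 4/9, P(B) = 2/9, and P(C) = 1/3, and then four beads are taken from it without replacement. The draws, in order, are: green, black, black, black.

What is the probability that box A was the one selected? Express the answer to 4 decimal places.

Compute the likelihood of the observed sequence for each case: P(data | box A) = (1/10)(9/9)(8/8)(7/7) = 0.1; P(data | box B) = (3/11)(8/10)(7/9)(6/8) = 0.12727; P(data | box C) = (2/7)(5/6)(4/5)(3/4) = 0.14286.
Multiplying each by its prior: 4/9 · 0.1 = 0.044444, 2/9 · 0.12727 = 0.028283, 1/3 · 0.14286 = 0.047619; these sum to 0.12035.
So P(box A | data) = (0.044444) / (0.12035) = 0.3693.

0.3693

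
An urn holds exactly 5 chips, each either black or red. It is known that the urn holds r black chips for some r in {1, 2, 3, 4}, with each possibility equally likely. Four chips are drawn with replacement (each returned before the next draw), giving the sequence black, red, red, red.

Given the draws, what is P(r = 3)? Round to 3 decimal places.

For each hypothesis, P(data | H) works out to: P(data | r = 1) = (1/5)(4/5)(4/5)(4/5) = 0.1024; P(data | r = 2) = (2/5)(3/5)(3/5)(3/5) = 0.0864; P(data | r = 3) = (3/5)(2/5)(2/5)(2/5) = 0.0384; P(data | r = 4) = (4/5)(1/5)(1/5)(1/5) = 0.0064.
Multiplying each by its prior: 1/4 · 0.1024 = 0.0256, 1/4 · 0.0864 = 0.0216, 1/4 · 0.0384 = 0.0096, 1/4 · 0.0064 = 0.0016; summing to 0.0584.
By Bayes' rule, P(r = 3 | data) = (0.0096) / (0.0584) = 0.16438.

0.164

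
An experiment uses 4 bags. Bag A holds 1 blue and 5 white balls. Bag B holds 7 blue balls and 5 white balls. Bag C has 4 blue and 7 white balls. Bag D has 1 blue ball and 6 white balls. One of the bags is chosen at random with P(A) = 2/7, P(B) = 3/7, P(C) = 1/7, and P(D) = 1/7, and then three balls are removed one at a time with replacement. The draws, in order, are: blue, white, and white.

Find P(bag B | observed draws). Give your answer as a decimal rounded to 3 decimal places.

0.386

The likelihood of the observed sequence under each hypothesis: P(data | bag A) = (1/6)(5/6)(5/6) = 0.11574; P(data | bag B) = (7/12)(5/12)(5/12) = 0.10127; P(data | bag C) = (4/11)(7/11)(7/11) = 0.14726; P(data | bag D) = (1/7)(6/7)(6/7) = 0.10496.
The prior-weighted likelihoods are 2/7 · 0.11574 = 0.033069, 3/7 · 0.10127 = 0.043403, 1/7 · 0.14726 = 0.021037, 1/7 · 0.10496 = 0.014994; summing to 0.1125.
Therefore the posterior P(bag B | data) = (0.043403) / (0.1125) = 0.3858.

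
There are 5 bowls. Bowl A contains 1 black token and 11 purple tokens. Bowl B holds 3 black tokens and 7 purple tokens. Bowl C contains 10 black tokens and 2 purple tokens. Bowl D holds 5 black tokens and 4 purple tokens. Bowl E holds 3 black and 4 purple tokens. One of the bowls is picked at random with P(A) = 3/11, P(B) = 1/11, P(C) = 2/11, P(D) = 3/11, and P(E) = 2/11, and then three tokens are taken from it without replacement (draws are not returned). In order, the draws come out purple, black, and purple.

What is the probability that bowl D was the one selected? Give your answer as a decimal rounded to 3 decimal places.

0.309

Under each hypothesis, the probability of the observed sequence is: P(data | bowl A) = (11/12)(1/11)(10/10) = 0.083333; P(data | bowl B) = (7/10)(3/9)(6/8) = 0.175; P(data | bowl C) = (2/12)(10/11)(1/10) = 0.015152; P(data | bowl D) = (4/9)(5/8)(3/7) = 0.11905; P(data | bowl E) = (4/7)(3/6)(3/5) = 0.17143.
The prior-weighted likelihoods are 3/11 · 0.083333 = 0.022727, 1/11 · 0.175 = 0.015909, 2/11 · 0.015152 = 0.0027548, 3/11 · 0.11905 = 0.032468, 2/11 · 0.17143 = 0.031169; summing to 0.10503.
So P(bowl D | data) = (0.032468) / (0.10503) = 0.30913.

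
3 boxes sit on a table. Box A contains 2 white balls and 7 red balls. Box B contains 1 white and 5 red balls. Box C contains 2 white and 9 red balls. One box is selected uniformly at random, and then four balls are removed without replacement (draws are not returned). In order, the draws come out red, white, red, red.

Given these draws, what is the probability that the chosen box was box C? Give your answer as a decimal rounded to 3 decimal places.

0.294

The likelihood of the observed sequence under each hypothesis: P(data | box A) = (7/9)(2/8)(6/7)(5/6) = 0.13889; P(data | box B) = (5/6)(1/5)(4/4)(3/3) = 0.16667; P(data | box C) = (9/11)(2/10)(8/9)(7/8) = 0.12727.
Multiplying each by its prior: 1/3 · 0.13889 = 0.046296, 1/3 · 0.16667 = 0.055556, 1/3 · 0.12727 = 0.042424; summing to 0.14428.
By Bayes' rule, P(box C | data) = (0.042424) / (0.14428) = 0.29405.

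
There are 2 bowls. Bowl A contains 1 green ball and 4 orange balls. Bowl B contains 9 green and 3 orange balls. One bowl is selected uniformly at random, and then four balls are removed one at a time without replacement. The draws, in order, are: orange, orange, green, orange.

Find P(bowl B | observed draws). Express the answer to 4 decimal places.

Under each hypothesis, the probability of the observed sequence is: P(data | bowl A) = (4/5)(3/4)(1/3)(2/2) = 1/5; P(data | bowl B) = (3/12)(2/11)(9/10)(1/9) = 1/220.
Multiplying each by its prior: 1/2 · 1/5 = 1/10, 1/2 · 1/220 = 1/440; these sum to 9/88.
By Bayes' rule, P(bowl B | data) = (1/440) / (9/88) = 1/45.

0.0222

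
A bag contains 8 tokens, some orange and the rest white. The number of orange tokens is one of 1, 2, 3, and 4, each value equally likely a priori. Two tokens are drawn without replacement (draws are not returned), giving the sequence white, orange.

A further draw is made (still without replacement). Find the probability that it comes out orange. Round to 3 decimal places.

For each hypothesis, P(data | H) works out to: P(data | r = 1) = (7/8)(1/7) = 1/8; P(data | r = 2) = (6/8)(2/7) = 3/14; P(data | r = 3) = (5/8)(3/7) = 15/56; P(data | r = 4) = (4/8)(4/7) = 2/7.
The prior-weighted likelihoods are 1/4 · 1/8 = 1/32, 1/4 · 3/14 = 3/56, 1/4 · 15/56 = 15/224, 1/4 · 2/7 = 1/14; these sum to 25/112.
The posterior is then P(r = 1 | data) = 7/50, P(r = 2 | data) = 6/25, P(r = 3 | data) = 3/10, P(r = 4 | data) = 8/25.
The predictive probability is P(orange next | data) = (0)(7/50) + (1/6)(6/25) + (1/3)(3/10) + (1/2)(8/25) = 3/10.

0.300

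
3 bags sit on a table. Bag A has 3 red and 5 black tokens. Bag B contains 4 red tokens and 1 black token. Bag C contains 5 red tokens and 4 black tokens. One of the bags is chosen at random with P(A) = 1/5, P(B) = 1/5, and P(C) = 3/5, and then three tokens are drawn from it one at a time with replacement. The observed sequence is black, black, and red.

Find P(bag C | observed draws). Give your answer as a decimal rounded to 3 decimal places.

For each hypothesis, P(data | H) works out to: P(data | bag A) = (5/8)(5/8)(3/8) = 0.14648; P(data | bag B) = (1/5)(1/5)(4/5) = 0.032; P(data | bag C) = (4/9)(4/9)(5/9) = 0.10974.
Multiplying each by its prior: 1/5 · 0.14648 = 0.029297, 1/5 · 0.032 = 0.0064, 3/5 · 0.10974 = 0.065844; these sum to 0.10154.
Hence P(bag C | data) = (0.065844) / (0.10154) = 0.64845.

0.648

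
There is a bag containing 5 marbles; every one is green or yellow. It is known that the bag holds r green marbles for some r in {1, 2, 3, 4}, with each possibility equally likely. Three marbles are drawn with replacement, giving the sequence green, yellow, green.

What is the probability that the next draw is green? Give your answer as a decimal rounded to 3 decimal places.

0.584

The likelihood of the observed sequence under each hypothesis: P(data | r = 1) = (1/5)(4/5)(1/5) = 4/125; P(data | r = 2) = (2/5)(3/5)(2/5) = 12/125; P(data | r = 3) = (3/5)(2/5)(3/5) = 18/125; P(data | r = 4) = (4/5)(1/5)(4/5) = 16/125.
The prior-weighted likelihoods are 1/4 · 4/125 = 1/125, 1/4 · 12/125 = 3/125, 1/4 · 18/125 = 9/250, 1/4 · 16/125 = 4/125; summing to 1/10.
Normalising, the posterior is P(r = 1 | data) = 2/25, P(r = 2 | data) = 6/25, P(r = 3 | data) = 9/25, P(r = 4 | data) = 8/25.
So P(green next | data) = Σ P(green next | H) P(H | data) = (1/5)(2/25) + (2/5)(6/25) + (3/5)(9/25) + (4/5)(8/25) = 73/125.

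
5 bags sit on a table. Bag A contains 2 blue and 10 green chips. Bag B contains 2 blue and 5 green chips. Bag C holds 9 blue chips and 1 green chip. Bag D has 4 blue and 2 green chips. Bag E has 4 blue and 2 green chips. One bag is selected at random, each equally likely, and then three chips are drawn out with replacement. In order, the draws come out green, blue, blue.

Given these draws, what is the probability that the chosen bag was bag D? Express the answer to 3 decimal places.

0.323

Compute the likelihood of the observed sequence for each case: P(data | bag A) = (10/12)(2/12)(2/12) = 0.023148; P(data | bag B) = (5/7)(2/7)(2/7) = 0.058309; P(data | bag C) = (1/10)(9/10)(9/10) = 0.081; P(data | bag D) = (2/6)(4/6)(4/6) = 0.14815; P(data | bag E) = (2/6)(4/6)(4/6) = 0.14815.
Multiplying each by its prior: 1/5 · 0.023148 = 0.0046296, 1/5 · 0.058309 = 0.011662, 1/5 · 0.081 = 0.0162, 1/5 · 0.14815 = 0.02963, 1/5 · 0.14815 = 0.02963; these sum to 0.091751.
Hence P(bag D | data) = (0.02963) / (0.091751) = 0.32294.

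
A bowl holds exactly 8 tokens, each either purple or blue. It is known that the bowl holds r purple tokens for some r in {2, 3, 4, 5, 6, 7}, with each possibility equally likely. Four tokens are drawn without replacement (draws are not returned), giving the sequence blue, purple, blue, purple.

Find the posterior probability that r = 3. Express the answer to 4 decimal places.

0.2381

The likelihood of the observed sequence under each hypothesis: P(data | r = 2) = (6/8)(2/7)(5/6)(1/5) = 1/28; P(data | r = 3) = (5/8)(3/7)(4/6)(2/5) = 1/14; P(data | r = 4) = (4/8)(4/7)(3/6)(3/5) = 3/35; P(data | r = 5) = (3/8)(5/7)(2/6)(4/5) = 1/14; P(data | r = 6) = (2/8)(6/7)(1/6)(5/5) = 1/28; P(data | r = 7) = (1/8)(7/7)(0/6) = 0.
The prior-weighted likelihoods are 1/6 · 1/28 = 1/168, 1/6 · 1/14 = 1/84, 1/6 · 3/35 = 1/70, 1/6 · 1/14 = 1/84, 1/6 · 1/28 = 1/168, 1/6 · 0 = 0; these sum to 1/20.
Hence P(r = 3 | data) = (1/84) / (1/20) = 5/21.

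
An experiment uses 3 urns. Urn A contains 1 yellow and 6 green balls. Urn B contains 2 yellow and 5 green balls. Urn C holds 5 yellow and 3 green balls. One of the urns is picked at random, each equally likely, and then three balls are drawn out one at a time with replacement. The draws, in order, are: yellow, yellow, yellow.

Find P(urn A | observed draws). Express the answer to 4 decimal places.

0.0108

Under each hypothesis, the probability of the observed sequence is: P(data | urn A) = (1/7)(1/7)(1/7) = 0.0029155; P(data | urn B) = (2/7)(2/7)(2/7) = 0.023324; P(data | urn C) = (5/8)(5/8)(5/8) = 0.24414.
The prior-weighted likelihoods are 1/3 · 0.0029155 = 0.00097182, 1/3 · 0.023324 = 0.0077745, 1/3 · 0.24414 = 0.08138; these sum to 0.090127.
Hence P(urn A | data) = (0.00097182) / (0.090127) = 0.010783.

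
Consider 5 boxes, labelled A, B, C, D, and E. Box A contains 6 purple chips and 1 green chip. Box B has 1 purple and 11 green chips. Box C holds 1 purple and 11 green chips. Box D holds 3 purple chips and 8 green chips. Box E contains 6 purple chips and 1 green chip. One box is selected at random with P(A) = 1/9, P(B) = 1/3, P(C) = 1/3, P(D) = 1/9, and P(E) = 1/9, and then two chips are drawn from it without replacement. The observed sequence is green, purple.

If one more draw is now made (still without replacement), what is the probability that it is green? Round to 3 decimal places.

0.667

Under each hypothesis, the probability of the observed sequence is: P(data | box A) = (1/7)(6/6) = 0.14286; P(data | box B) = (11/12)(1/11) = 0.083333; P(data | box C) = (11/12)(1/11) = 0.083333; P(data | box D) = (8/11)(3/10) = 0.21818; P(data | box E) = (1/7)(6/6) = 0.14286.
The prior-weighted likelihoods are 1/9 · 0.14286 = 0.015873, 1/3 · 0.083333 = 0.027778, 1/3 · 0.083333 = 0.027778, 1/9 · 0.21818 = 0.024242, 1/9 · 0.14286 = 0.015873; summing to 0.11154.
Normalising, the posterior is P(box A | data) = 0.1423, P(box B | data) = 0.24903, P(box C | data) = 0.24903, P(box D | data) = 0.21734, P(box E | data) = 0.1423.
The predictive probability is P(green next | data) = (0)(0.1423) + (1)(0.24903) + (1)(0.24903) + (7/9)(0.21734) + (0)(0.1423) = 0.6671.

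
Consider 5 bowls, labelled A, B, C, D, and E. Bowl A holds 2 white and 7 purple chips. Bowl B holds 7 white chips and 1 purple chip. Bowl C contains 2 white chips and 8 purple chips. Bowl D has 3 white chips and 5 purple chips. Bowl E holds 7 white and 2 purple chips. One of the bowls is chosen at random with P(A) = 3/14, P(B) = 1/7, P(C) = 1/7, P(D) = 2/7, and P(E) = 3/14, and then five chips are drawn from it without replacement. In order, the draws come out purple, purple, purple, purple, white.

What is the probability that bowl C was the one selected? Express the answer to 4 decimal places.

For each hypothesis, P(data | H) works out to: P(data | bowl A) = (7/9)(6/8)(5/7)(4/6)(2/5) = 0.11111; P(data | bowl B) = (1/8)(0/7) = 0; P(data | bowl C) = (8/10)(7/9)(6/8)(5/7)(2/6) = 0.11111; P(data | bowl D) = (5/8)(4/7)(3/6)(2/5)(3/4) = 0.053571; P(data | bowl E) = (2/9)(1/8)(0/7) = 0.
The prior-weighted likelihoods are 3/14 · 0.11111 = 0.02381, 1/7 · 0 = 0, 1/7 · 0.11111 = 0.015873, 2/7 · 0.053571 = 0.015306, 3/14 · 0 = 0; summing to 0.054989.
Hence P(bowl C | data) = (0.015873) / (0.054989) = 0.28866.

0.2887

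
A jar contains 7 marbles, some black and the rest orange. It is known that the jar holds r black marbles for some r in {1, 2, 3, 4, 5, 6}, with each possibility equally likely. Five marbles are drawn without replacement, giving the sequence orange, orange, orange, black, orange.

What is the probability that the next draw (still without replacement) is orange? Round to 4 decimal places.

0.7143

For each hypothesis, P(data | H) works out to: P(data | r = 1) = (6/7)(5/6)(4/5)(1/4)(3/3) = 1/7; P(data | r = 2) = (5/7)(4/6)(3/5)(2/4)(2/3) = 2/21; P(data | r = 3) = (4/7)(3/6)(2/5)(3/4)(1/3) = 1/35; P(data | r = 4) = (3/7)(2/6)(1/5)(4/4)(0/3) = 0; P(data | r = 5) = (2/7)(1/6)(0/5) = 0; P(data | r = 6) = (1/7)(0/6) = 0.
Multiplying each by its prior: 1/6 · 1/7 = 1/42, 1/6 · 2/21 = 1/63, 1/6 · 1/35 = 1/210, 1/6 · 0 = 0, 1/6 · 0 = 0, 1/6 · 0 = 0; these sum to 2/45.
Dividing through by the total gives posterior P(r = 1 | data) = 15/28, P(r = 2 | data) = 5/14, P(r = 3 | data) = 3/28, P(r = 4 | data) = 0, P(r = 5 | data) = 0, P(r = 6 | data) = 0.
The predictive probability is P(orange next | data) = (1)(15/28) + (1/2)(5/14) + (0)(3/28) = 5/7.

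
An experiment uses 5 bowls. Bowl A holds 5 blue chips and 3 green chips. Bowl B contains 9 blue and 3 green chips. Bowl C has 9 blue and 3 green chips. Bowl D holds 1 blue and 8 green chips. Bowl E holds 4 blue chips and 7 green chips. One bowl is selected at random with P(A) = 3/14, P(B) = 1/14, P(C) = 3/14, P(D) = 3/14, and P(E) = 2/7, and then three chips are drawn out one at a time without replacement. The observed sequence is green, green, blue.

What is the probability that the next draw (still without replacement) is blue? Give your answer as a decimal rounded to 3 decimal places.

0.426

For each hypothesis, P(data | H) works out to: P(data | bowl A) = (3/8)(2/7)(5/6) = 0.089286; P(data | bowl B) = (3/12)(2/11)(9/10) = 0.040909; P(data | bowl C) = (3/12)(2/11)(9/10) = 0.040909; P(data | bowl D) = (8/9)(7/8)(1/7) = 0.11111; P(data | bowl E) = (7/11)(6/10)(4/9) = 0.1697.
The prior-weighted likelihoods are 3/14 · 0.089286 = 0.019133, 1/14 · 0.040909 = 0.0029221, 3/14 · 0.040909 = 0.0087662, 3/14 · 0.11111 = 0.02381, 2/7 · 0.1697 = 0.048485; summing to 0.10312.
Dividing through by the total gives posterior P(bowl A | data) = 0.18555, P(bowl B | data) = 0.028338, P(bowl C | data) = 0.085014, P(bowl D | data) = 0.2309, P(bowl E | data) = 0.4702.
Averaging over the posterior, P(blue next | data) = (4/5)(0.18555) + (8/9)(0.028338) + (8/9)(0.085014) + (0)(0.2309) + (3/8)(0.4702) = 0.42552.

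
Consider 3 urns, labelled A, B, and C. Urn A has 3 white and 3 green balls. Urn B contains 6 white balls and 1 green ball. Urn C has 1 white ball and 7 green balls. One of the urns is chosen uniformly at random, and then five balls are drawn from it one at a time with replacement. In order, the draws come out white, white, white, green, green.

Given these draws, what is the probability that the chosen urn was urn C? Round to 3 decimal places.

The likelihood of the observed sequence under each hypothesis: P(data | urn A) = (3/6)(3/6)(3/6)(3/6)(3/6) = 0.03125; P(data | urn B) = (6/7)(6/7)(6/7)(1/7)(1/7) = 0.012852; P(data | urn C) = (1/8)(1/8)(1/8)(7/8)(7/8) = 0.0014954.
The prior-weighted likelihoods are 1/3 · 0.03125 = 0.010417, 1/3 · 0.012852 = 0.0042839, 1/3 · 0.0014954 = 0.00049845; these sum to 0.015199.
So P(urn C | data) = (0.00049845) / (0.015199) = 0.032795.

0.033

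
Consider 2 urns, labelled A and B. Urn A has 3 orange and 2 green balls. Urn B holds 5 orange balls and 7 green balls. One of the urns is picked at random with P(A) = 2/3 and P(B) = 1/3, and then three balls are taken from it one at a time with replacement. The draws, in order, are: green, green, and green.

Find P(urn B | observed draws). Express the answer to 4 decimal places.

For each hypothesis, P(data | H) works out to: P(data | urn A) = (2/5)(2/5)(2/5) = 0.064; P(data | urn B) = (7/12)(7/12)(7/12) = 0.1985.
Weighting by the prior gives 2/3 · 0.064 = 0.042667, 1/3 · 0.1985 = 0.066165; with total 0.10883.
Therefore the posterior P(urn B | data) = (0.066165) / (0.10883) = 0.60796.

0.6080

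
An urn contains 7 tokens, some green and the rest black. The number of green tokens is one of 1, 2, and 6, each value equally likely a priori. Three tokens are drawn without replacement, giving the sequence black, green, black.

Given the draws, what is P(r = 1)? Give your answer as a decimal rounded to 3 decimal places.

0.429

Under each hypothesis, the probability of the observed sequence is: P(data | r = 1) = (6/7)(1/6)(5/5) = 1/7; P(data | r = 2) = (5/7)(2/6)(4/5) = 4/21; P(data | r = 6) = (1/7)(6/6)(0/5) = 0.
The prior-weighted likelihoods are 1/3 · 1/7 = 1/21, 1/3 · 4/21 = 4/63, 1/3 · 0 = 0; with total 1/9.
So P(r = 1 | data) = (1/21) / (1/9) = 3/7.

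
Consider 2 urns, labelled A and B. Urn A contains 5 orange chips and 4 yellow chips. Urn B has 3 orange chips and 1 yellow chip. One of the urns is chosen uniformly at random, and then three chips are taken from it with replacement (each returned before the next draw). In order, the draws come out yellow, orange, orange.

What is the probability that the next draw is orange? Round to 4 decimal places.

0.6540

For each hypothesis, P(data | H) works out to: P(data | urn A) = (4/9)(5/9)(5/9) = 0.13717; P(data | urn B) = (1/4)(3/4)(3/4) = 0.14062.
The prior-weighted likelihoods are 1/2 · 0.13717 = 0.068587, 1/2 · 0.14062 = 0.070312; these sum to 0.1389.
Normalising, the posterior is P(urn A | data) = 0.49379, P(urn B | data) = 0.50621.
The predictive probability is P(orange next | data) = (5/9)(0.49379) + (3/4)(0.50621) = 0.65399.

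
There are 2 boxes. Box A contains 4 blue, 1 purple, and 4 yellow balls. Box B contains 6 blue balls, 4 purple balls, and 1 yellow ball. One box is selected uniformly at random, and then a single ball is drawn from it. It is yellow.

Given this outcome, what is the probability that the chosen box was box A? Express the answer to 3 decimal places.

0.830

Under each hypothesis, the probability of this draw is: P(data | box A) = (4/9) = 4/9; P(data | box B) = (1/11) = 1/11.
Weighting by the prior gives 1/2 · 4/9 = 2/9, 1/2 · 1/11 = 1/22; with total 53/198.
So P(box A | data) = (2/9) / (53/198) = 44/53.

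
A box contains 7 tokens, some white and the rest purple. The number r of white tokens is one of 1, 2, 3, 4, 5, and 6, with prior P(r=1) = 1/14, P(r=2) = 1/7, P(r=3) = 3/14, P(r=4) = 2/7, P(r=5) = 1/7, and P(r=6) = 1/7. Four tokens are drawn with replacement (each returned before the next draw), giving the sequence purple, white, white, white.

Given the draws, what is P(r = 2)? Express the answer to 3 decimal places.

The likelihood of the observed sequence under each hypothesis: P(data | r = 1) = (6/7)(1/7)(1/7)(1/7) = 0.002499; P(data | r = 2) = (5/7)(2/7)(2/7)(2/7) = 0.01666; P(data | r = 3) = (4/7)(3/7)(3/7)(3/7) = 0.044981; P(data | r = 4) = (3/7)(4/7)(4/7)(4/7) = 0.079967; P(data | r = 5) = (2/7)(5/7)(5/7)(5/7) = 0.10412; P(data | r = 6) = (1/7)(6/7)(6/7)(6/7) = 0.089963.
Weighting by the prior gives 1/14 · 0.002499 = 0.0001785, 1/7 · 0.01666 = 0.00238, 3/14 · 0.044981 = 0.0096388, 2/7 · 0.079967 = 0.022848, 1/7 · 0.10412 = 0.014875, 1/7 · 0.089963 = 0.012852; summing to 0.062771.
Therefore the posterior P(r = 2 | data) = (0.00238) / (0.062771) = 0.037915.

0.038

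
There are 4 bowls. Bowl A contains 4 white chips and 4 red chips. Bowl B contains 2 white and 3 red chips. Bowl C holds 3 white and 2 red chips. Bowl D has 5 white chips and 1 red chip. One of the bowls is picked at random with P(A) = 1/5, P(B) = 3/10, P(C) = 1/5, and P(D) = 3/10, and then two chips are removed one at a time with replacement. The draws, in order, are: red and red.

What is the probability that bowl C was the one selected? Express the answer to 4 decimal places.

For each hypothesis, P(data | H) works out to: P(data | bowl A) = (4/8)(4/8) = 1/4; P(data | bowl B) = (3/5)(3/5) = 9/25; P(data | bowl C) = (2/5)(2/5) = 4/25; P(data | bowl D) = (1/6)(1/6) = 1/36.
The prior-weighted likelihoods are 1/5 · 1/4 = 1/20, 3/10 · 9/25 = 27/250, 1/5 · 4/25 = 4/125, 3/10 · 1/36 = 1/120; these sum to 119/600.
By Bayes' rule, P(bowl C | data) = (4/125) / (119/600) = 96/595.

0.1613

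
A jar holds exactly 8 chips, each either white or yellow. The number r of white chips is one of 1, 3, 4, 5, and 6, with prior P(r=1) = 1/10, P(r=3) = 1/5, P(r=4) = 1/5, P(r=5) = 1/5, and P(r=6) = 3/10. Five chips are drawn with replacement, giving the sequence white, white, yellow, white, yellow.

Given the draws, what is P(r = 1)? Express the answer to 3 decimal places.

0.006

The likelihood of the observed sequence under each hypothesis: P(data | r = 1) = (1/8)(1/8)(7/8)(1/8)(7/8) = 0.0014954; P(data | r = 3) = (3/8)(3/8)(5/8)(3/8)(5/8) = 0.020599; P(data | r = 4) = (4/8)(4/8)(4/8)(4/8)(4/8) = 0.03125; P(data | r = 5) = (5/8)(5/8)(3/8)(5/8)(3/8) = 0.034332; P(data | r = 6) = (6/8)(6/8)(2/8)(6/8)(2/8) = 0.026367.
Weighting by the prior gives 1/10 · 0.0014954 = 0.00014954, 1/5 · 0.020599 = 0.0041199, 1/5 · 0.03125 = 0.00625, 1/5 · 0.034332 = 0.0068665, 3/10 · 0.026367 = 0.0079102; with total 0.025296.
So P(r = 1 | data) = (0.00014954) / (0.025296) = 0.0059114.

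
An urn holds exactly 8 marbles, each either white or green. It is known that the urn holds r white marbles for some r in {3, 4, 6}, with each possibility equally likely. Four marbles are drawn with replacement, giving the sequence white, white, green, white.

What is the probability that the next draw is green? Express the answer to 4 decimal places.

0.3893

Compute the likelihood of the observed sequence for each case: P(data | r = 3) = (3/8)(3/8)(5/8)(3/8) = 0.032959; P(data | r = 4) = (4/8)(4/8)(4/8)(4/8) = 0.0625; P(data | r = 6) = (6/8)(6/8)(2/8)(6/8) = 0.10547.
Weighting by the prior gives 1/3 · 0.032959 = 0.010986, 1/3 · 0.0625 = 0.020833, 1/3 · 0.10547 = 0.035156; these sum to 0.066976.
Dividing through by the total gives posterior P(r = 3 | data) = 0.16403, P(r = 4 | data) = 0.31106, P(r = 6 | data) = 0.52491.
The predictive probability is P(green next | data) = (5/8)(0.16403) + (1/2)(0.31106) + (1/4)(0.52491) = 0.38928.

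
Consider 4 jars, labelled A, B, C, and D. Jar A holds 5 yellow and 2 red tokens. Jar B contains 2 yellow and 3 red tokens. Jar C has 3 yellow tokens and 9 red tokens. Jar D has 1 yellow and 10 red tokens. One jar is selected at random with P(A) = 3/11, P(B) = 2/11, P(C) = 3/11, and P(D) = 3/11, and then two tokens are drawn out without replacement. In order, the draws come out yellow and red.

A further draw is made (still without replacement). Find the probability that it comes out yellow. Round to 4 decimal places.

Compute the likelihood of the observed sequence for each case: P(data | jar A) = (5/7)(2/6) = 0.2381; P(data | jar B) = (2/5)(3/4) = 0.3; P(data | jar C) = (3/12)(9/11) = 0.20455; P(data | jar D) = (1/11)(10/10) = 0.090909.
Multiplying each by its prior: 3/11 · 0.2381 = 0.064935, 2/11 · 0.3 = 0.054545, 3/11 · 0.20455 = 0.055785, 3/11 · 0.090909 = 0.024793; summing to 0.20006.
Dividing through by the total gives posterior P(jar A | data) = 0.32458, P(jar B | data) = 0.27265, P(jar C | data) = 0.27884, P(jar D | data) = 0.12393.
Averaging over the posterior, P(yellow next | data) = (4/5)(0.32458) + (1/3)(0.27265) + (1/5)(0.27884) + (0)(0.12393) = 0.40631.

0.4063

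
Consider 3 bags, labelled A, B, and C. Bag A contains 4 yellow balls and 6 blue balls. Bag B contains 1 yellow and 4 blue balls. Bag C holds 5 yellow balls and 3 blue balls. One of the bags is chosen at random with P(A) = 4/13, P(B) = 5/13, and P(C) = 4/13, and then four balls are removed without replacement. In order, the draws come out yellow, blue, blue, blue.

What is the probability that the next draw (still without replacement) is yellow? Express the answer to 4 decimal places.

0.1803

For each hypothesis, P(data | H) works out to: P(data | bag A) = (4/10)(6/9)(5/8)(4/7) = 2/21; P(data | bag B) = (1/5)(4/4)(3/3)(2/2) = 1/5; P(data | bag C) = (5/8)(3/7)(2/6)(1/5) = 1/56.
Multiplying each by its prior: 4/13 · 2/21 = 8/273, 5/13 · 1/5 = 1/13, 4/13 · 1/56 = 1/182; with total 61/546.
Dividing through by the total gives posterior P(bag A | data) = 16/61, P(bag B | data) = 42/61, P(bag C | data) = 3/61.
Averaging over the posterior, P(yellow next | data) = (1/2)(16/61) + (0)(42/61) + (1)(3/61) = 11/61.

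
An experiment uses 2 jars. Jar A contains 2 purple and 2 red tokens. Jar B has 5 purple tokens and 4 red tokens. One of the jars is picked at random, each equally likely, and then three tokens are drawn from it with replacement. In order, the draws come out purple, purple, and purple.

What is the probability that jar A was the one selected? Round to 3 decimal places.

Under each hypothesis, the probability of the observed sequence is: P(data | jar A) = (2/4)(2/4)(2/4) = 0.125; P(data | jar B) = (5/9)(5/9)(5/9) = 0.17147.
Multiplying each by its prior: 1/2 · 0.125 = 0.0625, 1/2 · 0.17147 = 0.085734; summing to 0.14823.
So P(jar A | data) = (0.0625) / (0.14823) = 0.42163.

0.422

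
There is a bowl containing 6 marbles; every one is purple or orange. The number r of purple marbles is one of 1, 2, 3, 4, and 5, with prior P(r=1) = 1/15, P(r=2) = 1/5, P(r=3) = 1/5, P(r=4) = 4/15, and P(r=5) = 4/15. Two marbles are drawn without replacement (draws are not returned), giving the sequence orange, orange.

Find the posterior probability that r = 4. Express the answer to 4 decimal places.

0.0976

The likelihood of the observed sequence under each hypothesis: P(data | r = 1) = (5/6)(4/5) = 2/3; P(data | r = 2) = (4/6)(3/5) = 2/5; P(data | r = 3) = (3/6)(2/5) = 1/5; P(data | r = 4) = (2/6)(1/5) = 1/15; P(data | r = 5) = (1/6)(0/5) = 0.
The prior-weighted likelihoods are 1/15 · 2/3 = 2/45, 1/5 · 2/5 = 2/25, 1/5 · 1/5 = 1/25, 4/15 · 1/15 = 4/225, 4/15 · 0 = 0; summing to 41/225.
So P(r = 4 | data) = (4/225) / (41/225) = 4/41.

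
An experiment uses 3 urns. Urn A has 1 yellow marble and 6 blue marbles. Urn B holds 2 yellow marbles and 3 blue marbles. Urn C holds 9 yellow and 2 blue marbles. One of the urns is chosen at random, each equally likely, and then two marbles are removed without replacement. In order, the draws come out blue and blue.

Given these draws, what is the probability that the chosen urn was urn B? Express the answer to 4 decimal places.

The likelihood of the observed sequence under each hypothesis: P(data | urn A) = (6/7)(5/6) = 5/7; P(data | urn B) = (3/5)(2/4) = 3/10; P(data | urn C) = (2/11)(1/10) = 1/55.
Multiplying each by its prior: 1/3 · 5/7 = 5/21, 1/3 · 3/10 = 1/10, 1/3 · 1/55 = 1/165; these sum to 53/154.
So P(urn B | data) = (1/10) / (53/154) = 77/265.

0.2906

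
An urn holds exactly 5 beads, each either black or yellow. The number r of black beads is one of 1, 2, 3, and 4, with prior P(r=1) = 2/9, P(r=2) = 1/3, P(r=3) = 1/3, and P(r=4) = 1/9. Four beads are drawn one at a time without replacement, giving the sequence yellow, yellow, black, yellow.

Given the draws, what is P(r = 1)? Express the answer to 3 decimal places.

0.571

The likelihood of the observed sequence under each hypothesis: P(data | r = 1) = (4/5)(3/4)(1/3)(2/2) = 1/5; P(data | r = 2) = (3/5)(2/4)(2/3)(1/2) = 1/10; P(data | r = 3) = (2/5)(1/4)(3/3)(0/2) = 0; P(data | r = 4) = (1/5)(0/4) = 0.
Multiplying each by its prior: 2/9 · 1/5 = 2/45, 1/3 · 1/10 = 1/30, 1/3 · 0 = 0, 1/9 · 0 = 0; summing to 7/90.
By Bayes' rule, P(r = 1 | data) = (2/45) / (7/90) = 4/7.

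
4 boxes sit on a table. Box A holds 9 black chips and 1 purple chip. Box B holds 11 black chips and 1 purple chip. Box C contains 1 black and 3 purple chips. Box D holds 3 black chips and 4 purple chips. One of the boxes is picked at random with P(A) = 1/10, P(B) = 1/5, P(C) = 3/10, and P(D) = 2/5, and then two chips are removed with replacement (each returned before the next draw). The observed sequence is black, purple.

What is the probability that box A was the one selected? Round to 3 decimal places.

0.050

Compute the likelihood of the observed sequence for each case: P(data | box A) = (9/10)(1/10) = 0.09; P(data | box B) = (11/12)(1/12) = 0.076389; P(data | box C) = (1/4)(3/4) = 0.1875; P(data | box D) = (3/7)(4/7) = 0.2449.
Weighting by the prior gives 1/10 · 0.09 = 0.009, 1/5 · 0.076389 = 0.015278, 3/10 · 0.1875 = 0.05625, 2/5 · 0.2449 = 0.097959; with total 0.17849.
So P(box A | data) = (0.009) / (0.17849) = 0.050424.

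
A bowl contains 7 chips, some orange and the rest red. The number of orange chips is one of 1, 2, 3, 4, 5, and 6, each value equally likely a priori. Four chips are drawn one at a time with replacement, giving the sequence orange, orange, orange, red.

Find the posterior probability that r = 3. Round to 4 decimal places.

0.1330

The likelihood of the observed sequence under each hypothesis: P(data | r = 1) = (1/7)(1/7)(1/7)(6/7) = 0.002499; P(data | r = 2) = (2/7)(2/7)(2/7)(5/7) = 0.01666; P(data | r = 3) = (3/7)(3/7)(3/7)(4/7) = 0.044981; P(data | r = 4) = (4/7)(4/7)(4/7)(3/7) = 0.079967; P(data | r = 5) = (5/7)(5/7)(5/7)(2/7) = 0.10412; P(data | r = 6) = (6/7)(6/7)(6/7)(1/7) = 0.089963.
Weighting by the prior gives 1/6 · 0.002499 = 0.00041649, 1/6 · 0.01666 = 0.0027766, 1/6 · 0.044981 = 0.0074969, 1/6 · 0.079967 = 0.013328, 1/6 · 0.10412 = 0.017354, 1/6 · 0.089963 = 0.014994; summing to 0.056365.
By Bayes' rule, P(r = 3 | data) = (0.0074969) / (0.056365) = 0.133.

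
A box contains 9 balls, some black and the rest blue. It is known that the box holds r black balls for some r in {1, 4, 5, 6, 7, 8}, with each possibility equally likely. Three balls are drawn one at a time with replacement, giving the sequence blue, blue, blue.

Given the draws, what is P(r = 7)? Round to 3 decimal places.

0.011

Under each hypothesis, the probability of the observed sequence is: P(data | r = 1) = (8/9)(8/9)(8/9) = 0.70233; P(data | r = 4) = (5/9)(5/9)(5/9) = 0.17147; P(data | r = 5) = (4/9)(4/9)(4/9) = 0.087791; P(data | r = 6) = (3/9)(3/9)(3/9) = 0.037037; P(data | r = 7) = (2/9)(2/9)(2/9) = 0.010974; P(data | r = 8) = (1/9)(1/9)(1/9) = 0.0013717.
Multiplying each by its prior: 1/6 · 0.70233 = 0.11706, 1/6 · 0.17147 = 0.028578, 1/6 · 0.087791 = 0.014632, 1/6 · 0.037037 = 0.0061728, 1/6 · 0.010974 = 0.001829, 1/6 · 0.0013717 = 0.00022862; summing to 0.1685.
Therefore the posterior P(r = 7 | data) = (0.001829) / (0.1685) = 0.010855.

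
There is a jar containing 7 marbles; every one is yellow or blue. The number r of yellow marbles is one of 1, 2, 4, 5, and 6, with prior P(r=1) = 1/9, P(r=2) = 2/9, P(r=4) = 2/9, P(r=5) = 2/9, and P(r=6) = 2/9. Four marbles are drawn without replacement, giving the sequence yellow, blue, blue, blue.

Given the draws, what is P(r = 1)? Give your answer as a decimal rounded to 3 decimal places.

0.294

Under each hypothesis, the probability of the observed sequence is: P(data | r = 1) = (1/7)(6/6)(5/5)(4/4) = 1/7; P(data | r = 2) = (2/7)(5/6)(4/5)(3/4) = 1/7; P(data | r = 4) = (4/7)(3/6)(2/5)(1/4) = 1/35; P(data | r = 5) = (5/7)(2/6)(1/5)(0/4) = 0; P(data | r = 6) = (6/7)(1/6)(0/5) = 0.
The prior-weighted likelihoods are 1/9 · 1/7 = 1/63, 2/9 · 1/7 = 2/63, 2/9 · 1/35 = 2/315, 2/9 · 0 = 0, 2/9 · 0 = 0; summing to 17/315.
Hence P(r = 1 | data) = (1/63) / (17/315) = 5/17.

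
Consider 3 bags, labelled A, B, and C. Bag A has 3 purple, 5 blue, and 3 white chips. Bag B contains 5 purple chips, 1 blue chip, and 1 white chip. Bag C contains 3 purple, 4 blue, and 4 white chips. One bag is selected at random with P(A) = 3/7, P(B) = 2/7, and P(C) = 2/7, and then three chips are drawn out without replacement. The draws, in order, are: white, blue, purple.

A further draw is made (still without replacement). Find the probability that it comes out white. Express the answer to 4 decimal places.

The likelihood of the observed sequence under each hypothesis: P(data | bag A) = (3/11)(5/10)(3/9) = 0.045455; P(data | bag B) = (1/7)(1/6)(5/5) = 0.02381; P(data | bag C) = (4/11)(4/10)(3/9) = 0.048485.
Multiplying each by its prior: 3/7 · 0.045455 = 0.019481, 2/7 · 0.02381 = 0.0068027, 2/7 · 0.048485 = 0.013853; these sum to 0.040136.
Normalising, the posterior is P(bag A | data) = 0.48536, P(bag B | data) = 0.16949, P(bag C | data) = 0.34515.
So P(white next | data) = Σ P(white next | H) P(H | data) = (1/4)(0.48536) + (0)(0.16949) + (3/8)(0.34515) = 0.25077.

0.2508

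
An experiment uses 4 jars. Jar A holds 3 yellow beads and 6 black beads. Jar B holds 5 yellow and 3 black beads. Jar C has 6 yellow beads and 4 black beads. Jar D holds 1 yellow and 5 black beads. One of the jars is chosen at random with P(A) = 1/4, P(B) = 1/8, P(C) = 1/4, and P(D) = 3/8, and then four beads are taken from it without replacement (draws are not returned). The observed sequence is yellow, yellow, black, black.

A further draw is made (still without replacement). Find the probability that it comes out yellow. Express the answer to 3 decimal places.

0.518

Under each hypothesis, the probability of the observed sequence is: P(data | jar A) = (3/9)(2/8)(6/7)(5/6) = 5/84; P(data | jar B) = (5/8)(4/7)(3/6)(2/5) = 1/14; P(data | jar C) = (6/10)(5/9)(4/8)(3/7) = 1/14; P(data | jar D) = (1/6)(0/5) = 0.
Multiplying each by its prior: 1/4 · 5/84 = 5/336, 1/8 · 1/14 = 1/112, 1/4 · 1/14 = 1/56, 3/8 · 0 = 0; these sum to 1/24.
Dividing through by the total gives posterior P(jar A | data) = 5/14, P(jar B | data) = 3/14, P(jar C | data) = 3/7, P(jar D | data) = 0.
So P(yellow next | data) = Σ P(yellow next | H) P(H | data) = (1/5)(5/14) + (3/4)(3/14) + (2/3)(3/7) = 29/56.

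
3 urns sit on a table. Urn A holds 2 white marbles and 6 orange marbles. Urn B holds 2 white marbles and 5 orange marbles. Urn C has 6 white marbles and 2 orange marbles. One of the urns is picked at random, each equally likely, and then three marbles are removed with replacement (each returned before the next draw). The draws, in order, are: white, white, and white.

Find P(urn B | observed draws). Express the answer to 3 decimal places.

For each hypothesis, P(data | H) works out to: P(data | urn A) = (2/8)(2/8)(2/8) = 0.015625; P(data | urn B) = (2/7)(2/7)(2/7) = 0.023324; P(data | urn C) = (6/8)(6/8)(6/8) = 0.42188.
The prior-weighted likelihoods are 1/3 · 0.015625 = 0.0052083, 1/3 · 0.023324 = 0.0077745, 1/3 · 0.42188 = 0.14062; these sum to 0.15361.
So P(urn B | data) = (0.0077745) / (0.15361) = 0.050613.

0.051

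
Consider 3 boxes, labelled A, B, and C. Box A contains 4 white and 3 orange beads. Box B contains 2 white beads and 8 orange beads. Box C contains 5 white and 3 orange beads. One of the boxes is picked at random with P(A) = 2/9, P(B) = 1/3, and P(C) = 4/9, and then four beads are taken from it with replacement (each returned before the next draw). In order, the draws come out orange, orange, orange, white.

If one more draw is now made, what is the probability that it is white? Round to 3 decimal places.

0.369

Under each hypothesis, the probability of the observed sequence is: P(data | box A) = (3/7)(3/7)(3/7)(4/7) = 0.044981; P(data | box B) = (8/10)(8/10)(8/10)(2/10) = 0.1024; P(data | box C) = (3/8)(3/8)(3/8)(5/8) = 0.032959.
The prior-weighted likelihoods are 2/9 · 0.044981 = 0.0099958, 1/3 · 0.1024 = 0.034133, 4/9 · 0.032959 = 0.014648; summing to 0.058778.
Normalising, the posterior is P(box A | data) = 0.17006, P(box B | data) = 0.58072, P(box C | data) = 0.24922.
Averaging over the posterior, P(white next | data) = (4/7)(0.17006) + (1/5)(0.58072) + (5/8)(0.24922) = 0.36908.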